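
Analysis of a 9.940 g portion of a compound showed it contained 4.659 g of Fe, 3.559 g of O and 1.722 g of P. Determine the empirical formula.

Fe3O8P2

n(Fe) = 4.659/55.85 = 0.08342, n(O) = 3.559/16.00 = 0.2224, n(P) = 1.722/30.97 = 0.0556
Divide by the smallest (0.0556 mol P): Fe 1.500, O 4.001, P 1.000
Multiply by 2: Fe 3.00, O 8.00, P 2.00 → Fe3O8P2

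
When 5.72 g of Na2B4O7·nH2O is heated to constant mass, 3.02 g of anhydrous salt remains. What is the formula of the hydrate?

Na2B4O7·10H2O

Mass of water lost = 5.72 − 3.02 = 2.7 g → 2.7 / 18.02 = 0.1498 mol H2O
Molar mass of Na2B4O7 = 201.22 g/mol → mol Na2B4O7 = 3.02 / 201.22 = 0.01501
n = 0.1498 / 0.01501 = 9.98 ≈ 10 → Na2B4O7·10H2O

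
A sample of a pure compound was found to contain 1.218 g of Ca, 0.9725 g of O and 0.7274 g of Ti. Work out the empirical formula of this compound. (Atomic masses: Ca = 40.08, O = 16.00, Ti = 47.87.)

Ca2O4Ti

n(Ca) = 1.218/40.08 = 0.03039, n(O) = 0.9725/16.00 = 0.06078, n(Ti) = 0.7274/47.87 = 0.0152
Smallest is Ti at 0.0152 mol; normalising gives Ca 2.000, O 4.000, Ti 1.000
→ Ca2O4Ti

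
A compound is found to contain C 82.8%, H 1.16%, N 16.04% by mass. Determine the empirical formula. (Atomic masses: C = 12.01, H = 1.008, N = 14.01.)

C6HN

Assume 100 g: 82.8 g C, 1.16 g H, 16.04 g N.
C: 82.8 g ÷ 12.01 g/mol = 6.894 mol
H: 1.16 g ÷ 1.008 g/mol = 1.151 mol
N: 16.04 g ÷ 14.01 g/mol = 1.145 mol
Divide by the smallest (1.145 mol N): C 6.022, H 1.005, N 1.000
≈ 6:1:1 → C6HN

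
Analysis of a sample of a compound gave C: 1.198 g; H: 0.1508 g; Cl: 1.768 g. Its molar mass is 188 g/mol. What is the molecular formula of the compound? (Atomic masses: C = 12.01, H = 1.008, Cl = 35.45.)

C: 1.198 g ÷ 12.01 g/mol = 0.09975 mol
H: 0.1508 g ÷ 1.008 g/mol = 0.1496 mol
Cl: 1.768 g ÷ 35.45 g/mol = 0.04987 mol
Divide by the smallest (0.04987 mol Cl): C 2.000, H 3.000, Cl 1.000
Ratio ≈ 2:3:1, so the empirical formula is C2H3Cl
Empirical-formula mass = 62.49 g/mol
n = 188 / 62.49 = 3.01 ≈ 3
Molecular formula = (C2H3Cl)×3 = C6H9Cl3

C6H9Cl3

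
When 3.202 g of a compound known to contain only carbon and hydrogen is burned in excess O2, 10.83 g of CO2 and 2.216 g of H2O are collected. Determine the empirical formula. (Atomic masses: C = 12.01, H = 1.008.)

CH

mol C = 10.83 / 44.01 = 0.2461; mass C = 0.2461 × 12.01 = 2.955 g
mol H = 2 × (2.216 / 18.02) = 0.2459; mass H = 0.2459 × 1.008 = 0.2479 g
Ratios (÷ 0.2459): C 1.001, H 1.000
Ratio ≈ 1:1, so the empirical formula is CH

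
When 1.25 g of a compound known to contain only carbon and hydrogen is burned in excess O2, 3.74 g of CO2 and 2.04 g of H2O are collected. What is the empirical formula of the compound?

mol C = 3.74 / 44.01 = 0.08498; mass C = 0.08498 × 12.01 = 1.021 g
mol H = 2 × (2.04 / 18.02) = 0.2264; mass H = 0.2264 × 1.008 = 0.2282 g
Divide by the smallest (0.08498 mol C): C 1.000, H 2.664
Multiply by 3: C 3.00, H 7.99 → C3H8

C3H8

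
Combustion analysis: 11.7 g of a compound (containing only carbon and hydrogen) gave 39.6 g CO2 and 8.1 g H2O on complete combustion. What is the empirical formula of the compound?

CH

mol C = 39.6 / 44.01 = 0.8998; mass C = 0.8998 × 12.01 = 10.81 g
mol H = 2 × (8.1 / 18.02) = 0.8990; mass H = 0.8990 × 1.008 = 0.9062 g
Smallest is H at 0.899 mol; normalising gives C 1.001, H 1.000
Ratio ≈ 1:1, so the empirical formula is CH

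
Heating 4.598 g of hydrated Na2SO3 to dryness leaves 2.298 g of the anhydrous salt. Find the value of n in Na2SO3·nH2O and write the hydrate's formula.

Mass of water lost = 4.598 − 2.298 = 2.3 g → 2.3 / 18.02 = 0.1276 mol H2O
Molar mass of Na2SO3 = 126.05 g/mol → mol Na2SO3 = 2.298 / 126.05 = 0.01823
n = 0.1276 / 0.01823 = 7.00 ≈ 7 → Na2SO3·7H2O

Na2SO3·7H2O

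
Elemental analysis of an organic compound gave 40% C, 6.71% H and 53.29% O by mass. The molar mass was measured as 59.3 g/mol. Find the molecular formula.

C2H4O2

Assume 100 g: 40 g C, 6.71 g H, 53.29 g O.
C: 40 g ÷ 12.01 g/mol = 3.331 mol
H: 6.71 g ÷ 1.008 g/mol = 6.657 mol
O: 53.29 g ÷ 16.00 g/mol = 3.331 mol
Divide by the smallest (3.331 mol C): C 1.000, H 1.999, O 1.000
Ratio ≈ 1:2:1, so the empirical formula is CH2O
Empirical-formula mass = 30.03 g/mol
n = 59.3 / 30.03 = 1.97 ≈ 2
Molecular formula = (CH2O)×2 = C2H4O2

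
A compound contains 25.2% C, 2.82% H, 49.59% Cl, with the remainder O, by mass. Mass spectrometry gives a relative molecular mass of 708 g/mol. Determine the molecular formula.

Assume 100 g: 25.2 g C, 2.82 g H, 49.59 g Cl, 22.39 g O.
n(C) = 25.2/12.01 = 2.098, n(H) = 2.82/1.008 = 2.798, n(Cl) = 49.59/35.45 = 1.399, n(O) = 22.39/16.00 = 1.399
Smallest is Cl at 1.399 mol; normalising gives C 1.500, H 2.000, Cl 1.000, O 1.000
Scaling by 2: C 3.00, H 4.00, Cl 2.00, O 2.00 → C3H4Cl2O2
Empirical-formula mass = 142.96 g/mol
n = 708 / 142.96 = 4.95 ≈ 5
Molecular formula = (C3H4Cl2O2)×5 = C15H20Cl10O10

C15H20Cl10O10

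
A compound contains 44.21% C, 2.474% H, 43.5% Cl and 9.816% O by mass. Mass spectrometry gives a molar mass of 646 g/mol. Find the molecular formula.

C24H16Cl8O4

Assume 100 g: 44.21 g C, 2.474 g H, 43.5 g Cl, 9.816 g O.
n(C) = 44.21/12.01 = 3.681, n(H) = 2.474/1.008 = 2.454, n(Cl) = 43.5/35.45 = 1.227, n(O) = 9.816/16.00 = 0.6135
Smallest is O at 0.6135 mol; normalising gives C 6.000, H 4.001, Cl 2.000, O 1.000
≈ 6:4:2:1 → C6H4Cl2O
Empirical-formula mass = 162.99 g/mol
n = 646 / 162.99 = 3.96 ≈ 4
Molecular formula = (C6H4Cl2O)×4 = C24H16Cl8O4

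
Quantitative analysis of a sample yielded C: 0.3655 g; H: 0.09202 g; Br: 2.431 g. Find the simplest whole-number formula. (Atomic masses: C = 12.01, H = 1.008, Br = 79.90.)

Moles — C: 0.3655 / 12.01 = 0.03043 mol; H: 0.09202 / 1.008 = 0.09129 mol; Br: 2.431 / 79.90 = 0.03043 mol
Divide by the smallest (0.03043 mol Br): C 1.000, H 3.000, Br 1.000
→ CH3Br

CH3Br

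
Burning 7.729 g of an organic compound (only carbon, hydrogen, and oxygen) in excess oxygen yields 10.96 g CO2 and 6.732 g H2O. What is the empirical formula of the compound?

mol C = 10.96 / 44.01 = 0.2490; mass C = 0.2490 × 12.01 = 2.991 g
mol H = 2 × (6.732 / 18.02) = 0.7472; mass H = 0.7472 × 1.008 = 0.7531 g
mass O = 7.729 − (3.744) = 3.985 g → mol O = 0.2491
Divide by the smallest (0.249 mol C): C 1.000, H 3.000, O 1.000
Ratio ≈ 1:3:1, so the empirical formula is CH3O

CH3O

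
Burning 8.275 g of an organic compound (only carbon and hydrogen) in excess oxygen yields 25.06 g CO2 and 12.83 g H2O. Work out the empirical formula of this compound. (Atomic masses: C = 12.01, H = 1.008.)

mol C = 25.06 / 44.01 = 0.5694; mass C = 0.5694 × 12.01 = 6.839 g
mol H = 2 × (12.83 / 18.02) = 1.424; mass H = 1.424 × 1.008 = 1.435 g
Ratios (÷ 0.5694): C 1.000, H 2.501
Scaling by 2: C 2.00, H 5.00 → C2H5

C2H5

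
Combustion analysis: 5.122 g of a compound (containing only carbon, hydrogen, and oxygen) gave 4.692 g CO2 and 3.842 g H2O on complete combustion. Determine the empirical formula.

mol C = 4.692 / 44.01 = 0.1066; mass C = 0.1066 × 12.01 = 1.280 g
mol H = 2 × (3.842 / 18.02) = 0.4264; mass H = 0.4264 × 1.008 = 0.4298 g
mass O = 5.122 − (1.710) = 3.412 g → mol O = 0.2132
Divide by the smallest (0.1066 mol C): C 1.000, H 4.000, O 2.000
≈ 1:4:2 → CH4O2

CH4O2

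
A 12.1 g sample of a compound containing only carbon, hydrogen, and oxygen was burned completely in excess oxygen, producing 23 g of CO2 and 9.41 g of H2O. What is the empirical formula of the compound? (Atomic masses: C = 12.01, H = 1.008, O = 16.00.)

C7H14O4

mol C = 23 / 44.01 = 0.5226; mass C = 0.5226 × 12.01 = 6.277 g
mol H = 2 × (9.41 / 18.02) = 1.044; mass H = 1.044 × 1.008 = 1.053 g
mass O = 12.1 − (7.329) = 4.771 g → mol O = 0.2982
Smallest is O at 0.2982 mol; normalising gives C 1.753, H 3.503, O 1.000
×4: C 7.01, H 14.01, O 4.00 → C7H14O4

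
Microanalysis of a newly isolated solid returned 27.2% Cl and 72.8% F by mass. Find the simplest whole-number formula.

Assume 100 g: 27.2 g Cl, 72.8 g F.
Cl: 27.2 g ÷ 35.45 g/mol = 0.7673 mol
F: 72.8 g ÷ 19.00 g/mol = 3.832 mol
Smallest is Cl at 0.7673 mol; normalising gives Cl 1.000, F 4.994
Ratio ≈ 1:5, so the empirical formula is ClF5

ClF5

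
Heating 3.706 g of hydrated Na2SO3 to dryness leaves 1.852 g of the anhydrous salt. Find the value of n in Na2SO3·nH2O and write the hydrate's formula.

Mass of water lost = 3.706 − 1.852 = 1.854 g → 1.854 / 18.02 = 0.1029 mol H2O
Molar mass of Na2SO3 = 126.05 g/mol → mol Na2SO3 = 1.852 / 126.05 = 0.01469
n = 0.1029 / 0.01469 = 7.00 ≈ 7 → Na2SO3·7H2O

Na2SO3·7H2O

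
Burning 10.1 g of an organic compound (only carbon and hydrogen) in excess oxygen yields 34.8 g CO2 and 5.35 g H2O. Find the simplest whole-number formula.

C4H3

mol C = 34.8 / 44.01 = 0.7907; mass C = 0.7907 × 12.01 = 9.497 g
mol H = 2 × (5.35 / 18.02) = 0.5938; mass H = 0.5938 × 1.008 = 0.5985 g
Ratios (÷ 0.5938): C 1.332, H 1.000
×3: C 4.00, H 3.00 → C4H3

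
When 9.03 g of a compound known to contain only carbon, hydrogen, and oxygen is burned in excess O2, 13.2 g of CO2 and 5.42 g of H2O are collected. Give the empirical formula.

CH2O

mol C = 13.2 / 44.01 = 0.2999; mass C = 0.2999 × 12.01 = 3.602 g
mol H = 2 × (5.42 / 18.02) = 0.6016; mass H = 0.6016 × 1.008 = 0.6064 g
mass O = 9.03 − (4.209) = 4.821 g → mol O = 0.3013
Smallest is C at 0.2999 mol; normalising gives C 1.000, H 2.006, O 1.005
Ratio ≈ 1:2:1, so the empirical formula is CH2O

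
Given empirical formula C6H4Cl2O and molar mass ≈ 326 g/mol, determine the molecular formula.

C12H8Cl4O2

Empirical-formula mass = 162.99 g/mol
n = 326 / 162.99 = 2.00 ≈ 2
Molecular formula = (C6H4Cl2O)2 = C12H8Cl4O2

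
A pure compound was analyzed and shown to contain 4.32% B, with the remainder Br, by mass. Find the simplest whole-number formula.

BBr3

Assume 100 g: 4.32 g B, 95.68 g Br.
B: 4.32 g ÷ 10.81 g/mol = 0.3996 mol
Br: 95.68 g ÷ 79.90 g/mol = 1.197 mol
Smallest is B at 0.3996 mol; normalising gives B 1.000, Br 2.997
≈ 1:3 → BBr3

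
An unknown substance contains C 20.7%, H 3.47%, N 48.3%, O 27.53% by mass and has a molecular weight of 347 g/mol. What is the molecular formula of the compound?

Assume 100 g: 20.7 g C, 3.47 g H, 48.3 g N, 27.53 g O.
C: 20.7 g ÷ 12.01 g/mol = 1.724 mol
H: 3.47 g ÷ 1.008 g/mol = 3.442 mol
N: 48.3 g ÷ 14.01 g/mol = 3.448 mol
O: 27.53 g ÷ 16.00 g/mol = 1.721 mol
Ratios (÷ 1.721): C 1.002, H 2.001, N 2.004, O 1.000
≈ 1:2:2:1 → CH2N2O
Empirical-formula mass = 58.05 g/mol
n = 347 / 58.05 = 5.98 ≈ 6
Molecular formula = (CH2N2O)×6 = C6H12N12O6

C6H12N12O6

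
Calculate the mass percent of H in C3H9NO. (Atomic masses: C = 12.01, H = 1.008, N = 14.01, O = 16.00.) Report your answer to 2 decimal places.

12.08%

Molar mass = 3(12.01) + 9(1.008) + 1(14.01) + 1(16.00) = 75.112 g/mol
Mass of H per mole = 9 × 1.008 = 9.072 g
% H = 9.072 / 75.112 × 100 = 12.08%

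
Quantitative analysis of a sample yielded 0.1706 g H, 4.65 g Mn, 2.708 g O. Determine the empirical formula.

Moles — H: 0.1706 / 1.008 = 0.1692 mol; Mn: 4.65 / 54.94 = 0.08464 mol; O: 2.708 / 16.00 = 0.1693 mol
Smallest is Mn at 0.08464 mol; normalising gives H 2.000, Mn 1.000, O 2.000
≈ 2:1:2 → H2MnO2

H2MnO2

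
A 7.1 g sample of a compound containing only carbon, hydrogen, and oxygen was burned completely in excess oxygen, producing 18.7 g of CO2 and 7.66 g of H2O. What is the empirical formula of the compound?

mol C = 18.7 / 44.01 = 0.4249; mass C = 0.4249 × 12.01 = 5.103 g
mol H = 2 × (7.66 / 18.02) = 0.8502; mass H = 0.8502 × 1.008 = 0.8570 g
mass O = 7.1 − (5.960) = 1.140 g → mol O = 0.07125
Smallest is O at 0.07125 mol; normalising gives C 5.964, H 11.933, O 1.000
→ C6H12O

C6H12O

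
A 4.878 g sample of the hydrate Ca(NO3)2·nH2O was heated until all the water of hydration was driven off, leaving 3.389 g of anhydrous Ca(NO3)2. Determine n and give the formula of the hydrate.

Ca(NO3)2·4H2O

Mass of water lost = 4.878 − 3.389 = 1.489 g → 1.489 / 18.02 = 0.08263 mol H2O
Molar mass of Ca(NO3)2 = 164.10 g/mol → mol Ca(NO3)2 = 3.389 / 164.10 = 0.02065
n = 0.08263 / 0.02065 = 4.00 ≈ 4 → Ca(NO3)2·4H2O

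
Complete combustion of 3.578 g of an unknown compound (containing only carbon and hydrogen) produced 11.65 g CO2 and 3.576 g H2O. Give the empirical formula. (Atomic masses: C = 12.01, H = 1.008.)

mol C = 11.65 / 44.01 = 0.2647; mass C = 0.2647 × 12.01 = 3.179 g
mol H = 2 × (3.576 / 18.02) = 0.3969; mass H = 0.3969 × 1.008 = 0.4001 g
Divide by the smallest (0.2647 mol C): C 1.000, H 1.499
Multiply by 2: C 2.00, H 3.00 → C2H3

C2H3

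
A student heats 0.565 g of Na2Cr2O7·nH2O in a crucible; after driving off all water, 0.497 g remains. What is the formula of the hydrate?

Mass of water lost = 0.565 − 0.497 = 0.068 g → 0.068 / 18.02 = 0.003774 mol H2O
Molar mass of Na2Cr2O7 = 261.98 g/mol → mol Na2Cr2O7 = 0.497 / 261.98 = 0.001897
n = 0.003774 / 0.001897 = 1.99 ≈ 2 → Na2Cr2O7·2H2O

Na2Cr2O7·2H2O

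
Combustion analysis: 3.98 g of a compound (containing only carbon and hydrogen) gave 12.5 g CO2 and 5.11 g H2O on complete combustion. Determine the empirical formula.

CH2

mol C = 12.5 / 44.01 = 0.2840; mass C = 0.2840 × 12.01 = 3.411 g
mol H = 2 × (5.11 / 18.02) = 0.5671; mass H = 0.5671 × 1.008 = 0.5717 g
Divide by the smallest (0.284 mol C): C 1.000, H 1.997
→ CH2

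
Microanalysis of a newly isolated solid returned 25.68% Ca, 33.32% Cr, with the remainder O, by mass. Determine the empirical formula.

Assume 100 g: 25.68 g Ca, 33.32 g Cr, 41 g O.
n(Ca) = 25.68/40.08 = 0.6407, n(Cr) = 33.32/52.00 = 0.6408, n(O) = 41/16.00 = 2.562
Smallest is Ca at 0.6407 mol; normalising gives Ca 1.000, Cr 1.000, O 3.999
Ratio ≈ 1:1:4, so the empirical formula is CaCrO4

CaCrO4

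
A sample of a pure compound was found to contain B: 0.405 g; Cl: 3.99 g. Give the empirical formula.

n(B) = 0.405/10.81 = 0.03747, n(Cl) = 3.99/35.45 = 0.1126
Smallest is B at 0.03747 mol; normalising gives B 1.000, Cl 3.004
→ BCl3

BCl3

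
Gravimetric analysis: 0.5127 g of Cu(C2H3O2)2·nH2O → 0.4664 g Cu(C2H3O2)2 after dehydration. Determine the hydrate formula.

Mass of water lost = 0.5127 − 0.4664 = 0.0463 g → 0.0463 / 18.02 = 0.002569 mol H2O
Molar mass of Cu(C2H3O2)2 = 181.64 g/mol → mol Cu(C2H3O2)2 = 0.4664 / 181.64 = 0.002568
n = 0.002569 / 0.002568 = 1.00 ≈ 1 → Cu(C2H3O2)2·H2O

Cu(C2H3O2)2·H2O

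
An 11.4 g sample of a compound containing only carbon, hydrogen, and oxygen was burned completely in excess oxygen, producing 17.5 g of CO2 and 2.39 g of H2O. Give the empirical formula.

C3H2O3

mol C = 17.5 / 44.01 = 0.3976; mass C = 0.3976 × 12.01 = 4.776 g
mol H = 2 × (2.39 / 18.02) = 0.2653; mass H = 0.2653 × 1.008 = 0.2674 g
mass O = 11.4 − (5.043) = 6.357 g → mol O = 0.3973
Smallest is H at 0.2653 mol; normalising gives C 1.499, H 1.000, O 1.498
Scaling by 2: C 3.00, H 2.00, O 3.00 → C3H2O3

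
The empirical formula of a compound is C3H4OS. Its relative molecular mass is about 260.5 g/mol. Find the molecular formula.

Empirical-formula mass = 88.13 g/mol
n = 260.5 / 88.13 = 2.96 ≈ 3
Molecular formula = (C3H4OS)3 = C9H12O3S3

C9H12O3S3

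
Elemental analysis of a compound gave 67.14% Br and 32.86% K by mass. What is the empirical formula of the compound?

BrK

Assume 100 g: 67.14 g Br, 32.86 g K.
Br: 67.14 g ÷ 79.90 g/mol = 0.8403 mol
K: 32.86 g ÷ 39.10 g/mol = 0.8404 mol
Ratios (÷ 0.8403): Br 1.000, K 1.000
Ratio ≈ 1:1, so the empirical formula is BrK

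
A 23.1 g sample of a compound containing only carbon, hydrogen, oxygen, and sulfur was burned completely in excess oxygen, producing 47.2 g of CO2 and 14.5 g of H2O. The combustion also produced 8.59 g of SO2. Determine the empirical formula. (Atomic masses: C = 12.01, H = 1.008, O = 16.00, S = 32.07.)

mol C = 47.2 / 44.01 = 1.072; mass C = 1.072 × 12.01 = 12.88 g
mol H = 2 × (14.5 / 18.02) = 1.609; mass H = 1.609 × 1.008 = 1.622 g
mol S = 8.59 / 64.07 = 0.1341; mass S = 4.300 g
mass O = 23.1 − (18.80) = 4.298 g → mol O = 0.2686
Ratios (÷ 0.1341): C 7.999, H 12.003, O 2.003, S 1.000
Ratio ≈ 8:12:2:1, so the empirical formula is C8H12O2S

C8H12O2S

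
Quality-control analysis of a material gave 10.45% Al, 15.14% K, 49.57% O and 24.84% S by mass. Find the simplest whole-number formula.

Assume 100 g: 10.45 g Al, 15.14 g K, 49.57 g O, 24.84 g S.
Moles — Al: 10.45 / 26.98 = 0.3873 mol; K: 15.14 / 39.10 = 0.3872 mol; O: 49.57 / 16.00 = 3.098 mol; S: 24.84 / 32.07 = 0.7746 mol
Divide by the smallest (0.3872 mol K): Al 1.000, K 1.000, O 8.001, S 2.000
→ AlKO8S2

AlKO8S2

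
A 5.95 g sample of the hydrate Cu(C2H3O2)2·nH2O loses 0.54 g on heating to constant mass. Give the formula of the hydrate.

Cu(C2H3O2)2·H2O

Mass of anhydrous Cu(C2H3O2)2 = 5.95 − 0.54 = 5.41 g
mol H2O = 0.54 / 18.02 = 0.02997
Molar mass of Cu(C2H3O2)2 = 181.64 g/mol → mol Cu(C2H3O2)2 = 5.41 / 181.64 = 0.02978
n = 0.02997 / 0.02978 = 1.01 ≈ 1 → Cu(C2H3O2)2·H2O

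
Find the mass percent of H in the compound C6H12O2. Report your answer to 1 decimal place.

10.4%

Molar mass = 6(12.01) + 12(1.008) + 2(16.00) = 116.156 g/mol
Mass of H per mole = 12 × 1.008 = 12.096 g
% H = 12.096 / 116.156 × 100 = 10.4%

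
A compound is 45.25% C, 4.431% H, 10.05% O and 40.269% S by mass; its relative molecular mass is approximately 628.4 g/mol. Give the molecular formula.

Assume 100 g: 45.25 g C, 4.431 g H, 10.05 g O, 40.269 g S.
n(C) = 45.25/12.01 = 3.768, n(H) = 4.431/1.008 = 4.396, n(O) = 10.05/16.00 = 0.6281, n(S) = 40.269/32.07 = 1.256
Smallest is O at 0.6281 mol; normalising gives C 5.998, H 6.998, O 1.000, S 1.999
Ratio ≈ 6:7:1:2, so the empirical formula is C6H7OS2
Empirical-formula mass = 159.26 g/mol
n = 628.4 / 159.26 = 3.95 ≈ 4
Molecular formula = (C6H7OS2)×4 = C24H28O4S8

C24H28O4S8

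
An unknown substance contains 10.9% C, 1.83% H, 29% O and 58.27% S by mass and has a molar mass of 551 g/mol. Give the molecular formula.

Assume 100 g: 10.9 g C, 1.83 g H, 29 g O, 58.27 g S.
C: 10.9 g ÷ 12.01 g/mol = 0.9076 mol
H: 1.83 g ÷ 1.008 g/mol = 1.815 mol
O: 29 g ÷ 16.00 g/mol = 1.812 mol
S: 58.27 g ÷ 32.07 g/mol = 1.817 mol
Divide by the smallest (0.9076 mol C): C 1.000, H 2.000, O 1.997, S 2.002
≈ 1:2:2:2 → CH2O2S2
Empirical-formula mass = 110.17 g/mol
n = 551 / 110.17 = 5.00 ≈ 5
Molecular formula = (CH2O2S2)×5 = C5H10O10S10

C5H10O10S10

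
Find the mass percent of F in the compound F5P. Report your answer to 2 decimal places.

75.41%

Molar mass = 5(19.00) + 1(30.97) = 125.970 g/mol
Mass of F per mole = 5 × 19.00 = 95.000 g
% F = 95.000 / 125.970 × 100 = 75.41%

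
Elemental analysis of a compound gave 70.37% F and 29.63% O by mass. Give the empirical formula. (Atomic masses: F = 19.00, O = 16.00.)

Assume 100 g: 70.37 g F, 29.63 g O.
Moles — F: 70.37 / 19.00 = 3.704 mol; O: 29.63 / 16.00 = 1.852 mol
Divide by the smallest (1.852 mol O): F 2.000, O 1.000
≈ 2:1 → F2O

F2O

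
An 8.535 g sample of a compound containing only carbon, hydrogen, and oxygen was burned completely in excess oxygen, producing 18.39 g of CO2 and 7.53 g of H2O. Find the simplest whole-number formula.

mol C = 18.39 / 44.01 = 0.4179; mass C = 0.4179 × 12.01 = 5.018 g
mol H = 2 × (7.53 / 18.02) = 0.8357; mass H = 0.8357 × 1.008 = 0.8424 g
mass O = 8.535 − (5.861) = 2.674 g → mol O = 0.1671
Ratios (÷ 0.1671): C 2.500, H 5.001, O 1.000
Multiply by 2: C 5.00, H 10.00, O 2.00 → C5H10O2

C5H10O2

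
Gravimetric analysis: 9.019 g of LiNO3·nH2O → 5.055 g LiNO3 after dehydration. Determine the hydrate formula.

Mass of water lost = 9.019 − 5.055 = 3.964 g → 3.964 / 18.02 = 0.22 mol H2O
Molar mass of LiNO3 = 68.95 g/mol → mol LiNO3 = 5.055 / 68.95 = 0.07331
n = 0.22 / 0.07331 = 3.00 ≈ 3 → LiNO3·3H2O

LiNO3·3H2O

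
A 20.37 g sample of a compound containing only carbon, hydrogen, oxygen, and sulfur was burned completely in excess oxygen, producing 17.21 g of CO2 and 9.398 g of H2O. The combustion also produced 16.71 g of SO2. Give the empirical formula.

C3H8O3S2

mol C = 17.21 / 44.01 = 0.3910; mass C = 0.3910 × 12.01 = 4.696 g
mol H = 2 × (9.398 / 18.02) = 1.043; mass H = 1.043 × 1.008 = 1.051 g
mol S = 16.71 / 64.07 = 0.2608; mass S = 8.364 g
mass O = 20.37 − (14.11) = 6.258 g → mol O = 0.3911
Smallest is S at 0.2608 mol; normalising gives C 1.499, H 3.999, O 1.500, S 1.000
Scaling by 2: C 3.00, H 8.00, O 3.00, S 2.00 → C3H8O3S2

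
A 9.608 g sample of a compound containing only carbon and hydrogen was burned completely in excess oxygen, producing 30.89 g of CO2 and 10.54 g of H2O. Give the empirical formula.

C3H5

mol C = 30.89 / 44.01 = 0.7019; mass C = 0.7019 × 12.01 = 8.430 g
mol H = 2 × (10.54 / 18.02) = 1.170; mass H = 1.170 × 1.008 = 1.179 g
Ratios (÷ 0.7019): C 1.000, H 1.667
Multiply by 3: C 3.00, H 5.00 → C3H5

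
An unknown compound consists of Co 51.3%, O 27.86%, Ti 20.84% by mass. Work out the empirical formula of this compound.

Assume 100 g: 51.3 g Co, 27.86 g O, 20.84 g Ti.
Moles — Co: 51.3 / 58.93 = 0.8705 mol; O: 27.86 / 16.00 = 1.741 mol; Ti: 20.84 / 47.87 = 0.4353 mol
Ratios (÷ 0.4353): Co 2.000, O 4.000, Ti 1.000
≈ 2:4:1 → Co2O4Ti

Co2O4Ti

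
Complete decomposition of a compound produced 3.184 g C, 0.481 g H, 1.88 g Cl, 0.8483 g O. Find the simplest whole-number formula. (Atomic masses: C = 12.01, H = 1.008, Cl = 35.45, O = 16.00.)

Moles — C: 3.184 / 12.01 = 0.2651 mol; H: 0.481 / 1.008 = 0.4772 mol; Cl: 1.88 / 35.45 = 0.05303 mol; O: 0.8483 / 16.00 = 0.05302 mol
Ratios (÷ 0.05302): C 5.000, H 9.000, Cl 1.000, O 1.000
Ratio ≈ 5:9:1:1, so the empirical formula is C5H9ClO

C5H9ClO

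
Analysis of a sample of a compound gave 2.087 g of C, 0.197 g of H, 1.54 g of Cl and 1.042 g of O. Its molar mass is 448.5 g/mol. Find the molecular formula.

n(C) = 2.087/12.01 = 0.1738, n(H) = 0.197/1.008 = 0.1954, n(Cl) = 1.54/35.45 = 0.04344, n(O) = 1.042/16.00 = 0.06513
Divide by the smallest (0.04344 mol Cl): C 4.000, H 4.499, Cl 1.000, O 1.499
Scaling by 2: C 8.00, H 9.00, Cl 2.00, O 3.00 → C8H9Cl2O3
Empirical-formula mass = 224.05 g/mol
n = 448.5 / 224.05 = 2.00 ≈ 2
Molecular formula = (C8H9Cl2O3)×2 = C16H18Cl4O6

C16H18Cl4O6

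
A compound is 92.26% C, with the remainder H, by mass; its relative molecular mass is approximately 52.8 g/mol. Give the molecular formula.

Assume 100 g: 92.26 g C, 7.74 g H.
n(C) = 92.26/12.01 = 7.682, n(H) = 7.74/1.008 = 7.679
Ratios (÷ 7.679): C 1.000, H 1.000
Ratio ≈ 1:1, so the empirical formula is CH
Empirical-formula mass = 13.02 g/mol
n = 52.8 / 13.02 = 4.06 ≈ 4
Molecular formula = (CH)×4 = C4H4

C4H4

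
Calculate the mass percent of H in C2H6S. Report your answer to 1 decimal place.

9.7%

Molar mass = 2(12.01) + 6(1.008) + 1(32.07) = 62.138 g/mol
Mass of H per mole = 6 × 1.008 = 6.048 g
% H = 6.048 / 62.138 × 100 = 9.7%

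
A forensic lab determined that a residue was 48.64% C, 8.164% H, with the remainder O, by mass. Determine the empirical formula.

C3H6O2

Assume 100 g: 48.64 g C, 8.164 g H, 43.196 g O.
n(C) = 48.64/12.01 = 4.05, n(H) = 8.164/1.008 = 8.099, n(O) = 43.196/16.00 = 2.7
Ratios (÷ 2.7): C 1.500, H 3.000, O 1.000
Scaling by 2: C 3.00, H 6.00, O 2.00 → C3H6O2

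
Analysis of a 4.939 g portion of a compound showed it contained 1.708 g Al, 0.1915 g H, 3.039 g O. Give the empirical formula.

AlH3O3

n(Al) = 1.708/26.98 = 0.06331, n(H) = 0.1915/1.008 = 0.19, n(O) = 3.039/16.00 = 0.1899
Smallest is Al at 0.06331 mol; normalising gives Al 1.000, H 3.001, O 3.000
→ AlH3O3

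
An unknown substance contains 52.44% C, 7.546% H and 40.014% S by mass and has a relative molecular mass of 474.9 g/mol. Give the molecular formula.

Assume 100 g: 52.44 g C, 7.546 g H, 40.014 g S.
n(C) = 52.44/12.01 = 4.366, n(H) = 7.546/1.008 = 7.486, n(S) = 40.014/32.07 = 1.248
Smallest is S at 1.248 mol; normalising gives C 3.500, H 6.000, S 1.000
×2: C 7.00, H 12.00, S 2.00 → C7H12S2
Empirical-formula mass = 160.31 g/mol
n = 474.9 / 160.31 = 2.96 ≈ 3
Molecular formula = (C7H12S2)×3 = C21H36S6

C21H36S6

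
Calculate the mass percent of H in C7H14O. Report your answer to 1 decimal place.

Molar mass = 7(12.01) + 14(1.008) + 1(16.00) = 114.182 g/mol
Mass of H per mole = 14 × 1.008 = 14.112 g
% H = 14.112 / 114.182 × 100 = 12.4%

12.4%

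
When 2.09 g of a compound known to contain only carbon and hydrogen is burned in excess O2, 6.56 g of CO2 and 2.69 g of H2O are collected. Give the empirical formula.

mol C = 6.56 / 44.01 = 0.1491; mass C = 0.1491 × 12.01 = 1.790 g
mol H = 2 × (2.69 / 18.02) = 0.2986; mass H = 0.2986 × 1.008 = 0.3009 g
Divide by the smallest (0.1491 mol C): C 1.000, H 2.003
Ratio ≈ 1:2, so the empirical formula is CH2

CH2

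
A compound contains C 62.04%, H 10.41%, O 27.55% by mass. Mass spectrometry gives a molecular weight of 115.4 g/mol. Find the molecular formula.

C6H12O2

Assume 100 g: 62.04 g C, 10.41 g H, 27.55 g O.
n(C) = 62.04/12.01 = 5.166, n(H) = 10.41/1.008 = 10.33, n(O) = 27.55/16.00 = 1.722
Ratios (÷ 1.722): C 3.000, H 5.998, O 1.000
≈ 3:6:1 → C3H6O
Empirical-formula mass = 58.08 g/mol
n = 115.4 / 58.08 = 1.99 ≈ 2
Molecular formula = (C3H6O)×2 = C6H12O2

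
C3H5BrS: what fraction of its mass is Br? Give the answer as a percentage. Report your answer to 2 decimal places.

52.21%

Molar mass = 3(12.01) + 5(1.008) + 1(79.90) + 1(32.07) = 153.040 g/mol
Mass of Br per mole = 1 × 79.90 = 79.900 g
% Br = 79.900 / 153.040 × 100 = 52.21%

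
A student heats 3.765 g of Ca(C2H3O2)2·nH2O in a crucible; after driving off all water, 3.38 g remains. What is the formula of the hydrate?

Ca(C2H3O2)2·H2O

Mass of water lost = 3.765 − 3.38 = 0.385 g → 0.385 / 18.02 = 0.02137 mol H2O
Molar mass of Ca(C2H3O2)2 = 158.17 g/mol → mol Ca(C2H3O2)2 = 3.38 / 158.17 = 0.02137
n = 0.02137 / 0.02137 = 1.00 ≈ 1 → Ca(C2H3O2)2·H2O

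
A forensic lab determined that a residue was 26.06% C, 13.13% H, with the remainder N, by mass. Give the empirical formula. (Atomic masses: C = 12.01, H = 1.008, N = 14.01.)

CH6N2

Assume 100 g: 26.06 g C, 13.13 g H, 60.81 g N.
C: 26.06 g ÷ 12.01 g/mol = 2.17 mol
H: 13.13 g ÷ 1.008 g/mol = 13.03 mol
N: 60.81 g ÷ 14.01 g/mol = 4.34 mol
Smallest is C at 2.17 mol; normalising gives C 1.000, H 6.003, N 2.000
Ratio ≈ 1:6:2, so the empirical formula is CH6N2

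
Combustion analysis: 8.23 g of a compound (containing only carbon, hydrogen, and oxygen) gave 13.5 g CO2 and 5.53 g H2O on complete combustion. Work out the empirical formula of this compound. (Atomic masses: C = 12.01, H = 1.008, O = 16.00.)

C5H10O4

mol C = 13.5 / 44.01 = 0.3067; mass C = 0.3067 × 12.01 = 3.684 g
mol H = 2 × (5.53 / 18.02) = 0.6138; mass H = 0.6138 × 1.008 = 0.6187 g
mass O = 8.23 − (4.303) = 3.927 g → mol O = 0.2455
Divide by the smallest (0.2455 mol O): C 1.250, H 2.501, O 1.000
×4: C 5.00, H 10.00, O 4.00 → C5H10O4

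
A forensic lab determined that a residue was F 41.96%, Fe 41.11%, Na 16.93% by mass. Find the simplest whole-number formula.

F3FeNa

Assume 100 g: 41.96 g F, 41.11 g Fe, 16.93 g Na.
F: 41.96 g ÷ 19.00 g/mol = 2.208 mol
Fe: 41.11 g ÷ 55.85 g/mol = 0.7361 mol
Na: 16.93 g ÷ 22.99 g/mol = 0.7364 mol
Smallest is Fe at 0.7361 mol; normalising gives F 3.000, Fe 1.000, Na 1.000
Ratio ≈ 3:1:1, so the empirical formula is F3FeNa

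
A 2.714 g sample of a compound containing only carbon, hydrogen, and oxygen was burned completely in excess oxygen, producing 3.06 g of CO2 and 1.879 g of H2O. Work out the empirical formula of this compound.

mol C = 3.06 / 44.01 = 0.06953; mass C = 0.06953 × 12.01 = 0.8351 g
mol H = 2 × (1.879 / 18.02) = 0.2085; mass H = 0.2085 × 1.008 = 0.2102 g
mass O = 2.714 − (1.045) = 1.669 g → mol O = 0.1043
Ratios (÷ 0.06953): C 1.000, H 2.999, O 1.500
Multiply by 2: C 2.00, H 6.00, O 3.00 → C2H6O3

C2H6O3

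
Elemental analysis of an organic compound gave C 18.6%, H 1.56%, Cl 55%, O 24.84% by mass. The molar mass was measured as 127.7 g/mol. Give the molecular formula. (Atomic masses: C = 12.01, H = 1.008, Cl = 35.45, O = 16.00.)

C2H2Cl2O2

Assume 100 g: 18.6 g C, 1.56 g H, 55 g Cl, 24.84 g O.
Moles — C: 18.6 / 12.01 = 1.549 mol; H: 1.56 / 1.008 = 1.548 mol; Cl: 55 / 35.45 = 1.551 mol; O: 24.84 / 16.00 = 1.552 mol
Divide by the smallest (1.548 mol H): C 1.001, H 1.000, Cl 1.002, O 1.003
→ CHClO
Empirical-formula mass = 64.47 g/mol
n = 127.7 / 64.47 = 1.98 ≈ 2
Molecular formula = (CHClO)×2 = C2H2Cl2O2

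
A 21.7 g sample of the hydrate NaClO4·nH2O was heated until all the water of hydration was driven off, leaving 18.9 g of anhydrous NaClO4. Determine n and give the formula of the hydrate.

NaClO4·H2O

Mass of water lost = 21.7 − 18.9 = 2.8 g → 2.8 / 18.02 = 0.1554 mol H2O
Molar mass of NaClO4 = 122.44 g/mol → mol NaClO4 = 18.9 / 122.44 = 0.1544
n = 0.1554 / 0.1544 = 1.01 ≈ 1 → NaClO4·H2O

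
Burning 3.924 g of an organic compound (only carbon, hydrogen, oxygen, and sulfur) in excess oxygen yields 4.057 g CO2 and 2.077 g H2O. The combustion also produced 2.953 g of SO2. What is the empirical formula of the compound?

C4H10O3S2

mol C = 4.057 / 44.01 = 0.09218; mass C = 0.09218 × 12.01 = 1.107 g
mol H = 2 × (2.077 / 18.02) = 0.2305; mass H = 0.2305 × 1.008 = 0.2324 g
mol S = 2.953 / 64.07 = 0.04609; mass S = 1.478 g
mass O = 3.924 − (2.818) = 1.106 g → mol O = 0.06915
Divide by the smallest (0.04609 mol S): C 2.000, H 5.002, O 1.500, S 1.000
Multiply by 2: C 4.00, H 10.00, O 3.00, S 2.00 → C4H10O3S2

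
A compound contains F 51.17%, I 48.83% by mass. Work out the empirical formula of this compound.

F7I

Assume 100 g: 51.17 g F, 48.83 g I.
n(F) = 51.17/19.00 = 2.693, n(I) = 48.83/126.90 = 0.3848
Smallest is I at 0.3848 mol; normalising gives F 6.999, I 1.000
Ratio ≈ 7:1, so the empirical formula is F7I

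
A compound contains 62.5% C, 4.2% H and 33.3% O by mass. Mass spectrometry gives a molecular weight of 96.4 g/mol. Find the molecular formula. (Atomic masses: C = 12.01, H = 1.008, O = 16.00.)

C5H4O2

Assume 100 g: 62.5 g C, 4.2 g H, 33.3 g O.
n(C) = 62.5/12.01 = 5.204, n(H) = 4.2/1.008 = 4.167, n(O) = 33.3/16.00 = 2.081
Ratios (÷ 2.081): C 2.500, H 2.002, O 1.000
×2: C 5.00, H 4.00, O 2.00 → C5H4O2
Empirical-formula mass = 96.08 g/mol
n = 96.4 / 96.08 = 1.00 ≈ 1
Molecular formula = empirical formula = C5H4O2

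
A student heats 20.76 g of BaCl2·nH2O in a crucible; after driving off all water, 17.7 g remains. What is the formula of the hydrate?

Mass of water lost = 20.76 − 17.7 = 3.06 g → 3.06 / 18.02 = 0.1698 mol H2O
Molar mass of BaCl2 = 208.23 g/mol → mol BaCl2 = 17.7 / 208.23 = 0.085
n = 0.1698 / 0.085 = 2.00 ≈ 2 → BaCl2·2H2O

BaCl2·2H2O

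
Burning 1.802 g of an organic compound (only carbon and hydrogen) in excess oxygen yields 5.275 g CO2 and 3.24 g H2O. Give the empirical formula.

CH3

mol C = 5.275 / 44.01 = 0.1199; mass C = 0.1199 × 12.01 = 1.440 g
mol H = 2 × (3.24 / 18.02) = 0.3596; mass H = 0.3596 × 1.008 = 0.3625 g
Divide by the smallest (0.1199 mol C): C 1.000, H 3.000
→ CH3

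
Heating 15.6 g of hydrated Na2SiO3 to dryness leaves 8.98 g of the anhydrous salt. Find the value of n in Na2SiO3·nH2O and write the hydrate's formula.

Na2SiO3·5H2O

Mass of water lost = 15.6 − 8.98 = 6.62 g → 6.62 / 18.02 = 0.3674 mol H2O
Molar mass of Na2SiO3 = 122.07 g/mol → mol Na2SiO3 = 8.98 / 122.07 = 0.07356
n = 0.3674 / 0.07356 = 4.99 ≈ 5 → Na2SiO3·5H2O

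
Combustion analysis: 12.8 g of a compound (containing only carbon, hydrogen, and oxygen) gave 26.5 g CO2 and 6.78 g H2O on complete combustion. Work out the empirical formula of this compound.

mol C = 26.5 / 44.01 = 0.6021; mass C = 0.6021 × 12.01 = 7.232 g
mol H = 2 × (6.78 / 18.02) = 0.7525; mass H = 0.7525 × 1.008 = 0.7585 g
mass O = 12.8 − (7.990) = 4.810 g → mol O = 0.3006
Ratios (÷ 0.3006): C 2.003, H 2.503, O 1.000
Multiply by 2: C 4.01, H 5.01, O 2.00 → C4H5O2

C4H5O2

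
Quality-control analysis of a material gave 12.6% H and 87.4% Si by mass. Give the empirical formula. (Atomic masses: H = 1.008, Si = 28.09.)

H4Si

Assume 100 g: 12.6 g H, 87.4 g Si.
H: 12.6 g ÷ 1.008 g/mol = 12.5 mol
Si: 87.4 g ÷ 28.09 g/mol = 3.111 mol
Ratios (÷ 3.111): H 4.017, Si 1.000
→ H4Si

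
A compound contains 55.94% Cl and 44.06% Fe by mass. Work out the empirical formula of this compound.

Cl2Fe

Assume 100 g: 55.94 g Cl, 44.06 g Fe.
Cl: 55.94 g ÷ 35.45 g/mol = 1.578 mol
Fe: 44.06 g ÷ 55.85 g/mol = 0.7889 mol
Smallest is Fe at 0.7889 mol; normalising gives Cl 2.000, Fe 1.000
→ Cl2Fe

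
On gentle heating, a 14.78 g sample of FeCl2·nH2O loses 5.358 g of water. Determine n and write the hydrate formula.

Mass of anhydrous FeCl2 = 14.78 − 5.358 = 9.422 g
mol H2O = 5.358 / 18.02 = 0.2973
Molar mass of FeCl2 = 126.75 g/mol → mol FeCl2 = 9.422 / 126.75 = 0.07434
n = 0.2973 / 0.07434 = 4.00 ≈ 4 → FeCl2·4H2O

FeCl2·4H2O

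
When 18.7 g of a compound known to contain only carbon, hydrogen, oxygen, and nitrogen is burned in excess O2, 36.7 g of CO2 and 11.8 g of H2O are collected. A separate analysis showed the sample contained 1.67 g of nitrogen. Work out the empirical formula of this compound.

C7H11NO3

mol C = 36.7 / 44.01 = 0.8339; mass C = 0.8339 × 12.01 = 10.02 g
mol H = 2 × (11.8 / 18.02) = 1.310; mass H = 1.310 × 1.008 = 1.320 g
mol N = 1.67 / 14.01 = 0.1192
mass O = 18.7 − (13.01) = 5.695 g → mol O = 0.3559
Ratios (÷ 0.1192): C 6.996, H 10.987, N 1.000, O 2.986
→ C7H11NO3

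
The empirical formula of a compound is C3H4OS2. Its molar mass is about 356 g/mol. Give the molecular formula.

C9H12O3S6

Empirical-formula mass = 120.20 g/mol
n = 356 / 120.20 = 2.96 ≈ 3
Molecular formula = (C3H4OS2)3 = C9H12O3S6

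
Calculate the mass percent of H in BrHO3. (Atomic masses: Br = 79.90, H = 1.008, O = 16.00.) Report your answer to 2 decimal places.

Molar mass = 1(79.90) + 1(1.008) + 3(16.00) = 128.908 g/mol
Mass of H per mole = 1 × 1.008 = 1.008 g
% H = 1.008 / 128.908 × 100 = 0.78%

0.78%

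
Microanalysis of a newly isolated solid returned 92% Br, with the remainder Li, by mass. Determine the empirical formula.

Assume 100 g: 92 g Br, 8 g Li.
Moles — Br: 92 / 79.90 = 1.151 mol; Li: 8 / 6.94 = 1.153 mol
Divide by the smallest (1.151 mol Br): Br 1.000, Li 1.001
Ratio ≈ 1:1, so the empirical formula is BrLi

BrLi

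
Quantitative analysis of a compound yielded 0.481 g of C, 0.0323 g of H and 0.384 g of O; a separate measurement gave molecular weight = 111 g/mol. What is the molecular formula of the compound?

C5H4O3

Moles — C: 0.481 / 12.01 = 0.04005 mol; H: 0.0323 / 1.008 = 0.03204 mol; O: 0.384 / 16.00 = 0.024 mol
Divide by the smallest (0.024 mol O): C 1.669, H 1.335, O 1.000
×3: C 5.01, H 4.01, O 3.00 → C5H4O3
Empirical-formula mass = 112.08 g/mol
n = 111 / 112.08 = 0.99 ≈ 1
Molecular formula = empirical formula = C5H4O3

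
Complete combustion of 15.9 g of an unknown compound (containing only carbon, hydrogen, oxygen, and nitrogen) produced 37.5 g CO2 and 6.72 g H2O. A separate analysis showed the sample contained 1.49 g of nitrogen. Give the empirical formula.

C8H7NO2

mol C = 37.5 / 44.01 = 0.8521; mass C = 0.8521 × 12.01 = 10.23 g
mol H = 2 × (6.72 / 18.02) = 0.7458; mass H = 0.7458 × 1.008 = 0.7518 g
mol N = 1.49 / 14.01 = 0.1064
mass O = 15.9 − (12.48) = 3.425 g → mol O = 0.2140
Smallest is N at 0.1064 mol; normalising gives C 8.012, H 7.013, N 1.000, O 2.013
→ C8H7NO2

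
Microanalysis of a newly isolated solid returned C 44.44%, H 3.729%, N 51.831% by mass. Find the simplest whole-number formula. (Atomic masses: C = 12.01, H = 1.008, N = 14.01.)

CHN

Assume 100 g: 44.44 g C, 3.729 g H, 51.831 g N.
n(C) = 44.44/12.01 = 3.7, n(H) = 3.729/1.008 = 3.699, n(N) = 51.831/14.01 = 3.7
Ratios (÷ 3.699): C 1.000, H 1.000, N 1.000
≈ 1:1:1 → CHN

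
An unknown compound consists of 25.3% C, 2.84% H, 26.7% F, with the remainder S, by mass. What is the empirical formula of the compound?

C3H4F2S2

Assume 100 g: 25.3 g C, 2.84 g H, 26.7 g F, 45.16 g S.
C: 25.3 g ÷ 12.01 g/mol = 2.107 mol
H: 2.84 g ÷ 1.008 g/mol = 2.817 mol
F: 26.7 g ÷ 19.00 g/mol = 1.405 mol
S: 45.16 g ÷ 32.07 g/mol = 1.408 mol
Divide by the smallest (1.405 mol F): C 1.499, H 2.005, F 1.000, S 1.002
Scaling by 2: C 3.00, H 4.01, F 2.00, S 2.00 → C3H4F2S2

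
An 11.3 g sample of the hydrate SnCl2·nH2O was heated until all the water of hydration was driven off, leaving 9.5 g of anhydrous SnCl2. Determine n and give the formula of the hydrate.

SnCl2·2H2O

Mass of water lost = 11.3 − 9.5 = 1.8 g → 1.8 / 18.02 = 0.09989 mol H2O
Molar mass of SnCl2 = 189.61 g/mol → mol SnCl2 = 9.5 / 189.61 = 0.0501
n = 0.09989 / 0.0501 = 1.99 ≈ 2 → SnCl2·2H2O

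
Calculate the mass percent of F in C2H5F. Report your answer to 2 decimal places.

Molar mass = 2(12.01) + 5(1.008) + 1(19.00) = 48.060 g/mol
Mass of F per mole = 1 × 19.00 = 19.000 g
% F = 19.000 / 48.060 × 100 = 39.53%

39.53%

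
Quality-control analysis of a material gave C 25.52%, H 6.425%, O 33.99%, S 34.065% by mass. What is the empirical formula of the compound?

C2H6O2S

Assume 100 g: 25.52 g C, 6.425 g H, 33.99 g O, 34.065 g S.
Moles — C: 25.52 / 12.01 = 2.125 mol; H: 6.425 / 1.008 = 6.374 mol; O: 33.99 / 16.00 = 2.124 mol; S: 34.065 / 32.07 = 1.062 mol
Smallest is S at 1.062 mol; normalising gives C 2.000, H 6.001, O 2.000, S 1.000
≈ 2:6:2:1 → C2H6O2S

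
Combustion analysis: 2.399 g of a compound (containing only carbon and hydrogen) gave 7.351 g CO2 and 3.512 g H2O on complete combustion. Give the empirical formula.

mol C = 7.351 / 44.01 = 0.1670; mass C = 0.1670 × 12.01 = 2.006 g
mol H = 2 × (3.512 / 18.02) = 0.3898; mass H = 0.3898 × 1.008 = 0.3929 g
Divide by the smallest (0.167 mol C): C 1.000, H 2.334
Multiply by 3: C 3.00, H 7.00 → C3H7

C3H7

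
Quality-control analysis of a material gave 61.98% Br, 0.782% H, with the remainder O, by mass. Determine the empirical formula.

BrHO3

Assume 100 g: 61.98 g Br, 0.782 g H, 37.238 g O.
Br: 61.98 g ÷ 79.90 g/mol = 0.7757 mol
H: 0.782 g ÷ 1.008 g/mol = 0.7758 mol
O: 37.238 g ÷ 16.00 g/mol = 2.327 mol
Smallest is Br at 0.7757 mol; normalising gives Br 1.000, H 1.000, O 3.000
→ BrHO3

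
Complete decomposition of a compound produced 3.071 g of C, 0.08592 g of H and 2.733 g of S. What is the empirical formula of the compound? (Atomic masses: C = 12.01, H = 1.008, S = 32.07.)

C3HS

n(C) = 3.071/12.01 = 0.2557, n(H) = 0.08592/1.008 = 0.08524, n(S) = 2.733/32.07 = 0.08522
Divide by the smallest (0.08522 mol S): C 3.001, H 1.000, S 1.000
Ratio ≈ 3:1:1, so the empirical formula is C3HS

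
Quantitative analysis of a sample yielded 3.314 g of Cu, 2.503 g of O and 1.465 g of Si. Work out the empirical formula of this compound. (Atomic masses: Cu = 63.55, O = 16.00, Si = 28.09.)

n(Cu) = 3.314/63.55 = 0.05215, n(O) = 2.503/16.00 = 0.1564, n(Si) = 1.465/28.09 = 0.05215
Smallest is Cu at 0.05215 mol; normalising gives Cu 1.000, O 3.000, Si 1.000
Ratio ≈ 1:3:1, so the empirical formula is CuO3Si

CuO3Si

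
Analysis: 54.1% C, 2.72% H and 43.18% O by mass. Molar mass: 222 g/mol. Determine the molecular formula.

Assume 100 g: 54.1 g C, 2.72 g H, 43.18 g O.
C: 54.1 g ÷ 12.01 g/mol = 4.505 mol
H: 2.72 g ÷ 1.008 g/mol = 2.698 mol
O: 43.18 g ÷ 16.00 g/mol = 2.699 mol
Smallest is H at 2.698 mol; normalising gives C 1.669, H 1.000, O 1.000
×3: C 5.01, H 3.00, O 3.00 → C5H3O3
Empirical-formula mass = 111.07 g/mol
n = 222 / 111.07 = 2.00 ≈ 2
Molecular formula = (C5H3O3)×2 = C10H6O6

C10H6O6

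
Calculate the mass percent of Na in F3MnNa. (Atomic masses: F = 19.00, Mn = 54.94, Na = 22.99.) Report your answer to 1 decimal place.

17.0%

Molar mass = 3(19.00) + 1(54.94) + 1(22.99) = 134.930 g/mol
Mass of Na per mole = 1 × 22.99 = 22.990 g
% Na = 22.990 / 134.930 × 100 = 17.0%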